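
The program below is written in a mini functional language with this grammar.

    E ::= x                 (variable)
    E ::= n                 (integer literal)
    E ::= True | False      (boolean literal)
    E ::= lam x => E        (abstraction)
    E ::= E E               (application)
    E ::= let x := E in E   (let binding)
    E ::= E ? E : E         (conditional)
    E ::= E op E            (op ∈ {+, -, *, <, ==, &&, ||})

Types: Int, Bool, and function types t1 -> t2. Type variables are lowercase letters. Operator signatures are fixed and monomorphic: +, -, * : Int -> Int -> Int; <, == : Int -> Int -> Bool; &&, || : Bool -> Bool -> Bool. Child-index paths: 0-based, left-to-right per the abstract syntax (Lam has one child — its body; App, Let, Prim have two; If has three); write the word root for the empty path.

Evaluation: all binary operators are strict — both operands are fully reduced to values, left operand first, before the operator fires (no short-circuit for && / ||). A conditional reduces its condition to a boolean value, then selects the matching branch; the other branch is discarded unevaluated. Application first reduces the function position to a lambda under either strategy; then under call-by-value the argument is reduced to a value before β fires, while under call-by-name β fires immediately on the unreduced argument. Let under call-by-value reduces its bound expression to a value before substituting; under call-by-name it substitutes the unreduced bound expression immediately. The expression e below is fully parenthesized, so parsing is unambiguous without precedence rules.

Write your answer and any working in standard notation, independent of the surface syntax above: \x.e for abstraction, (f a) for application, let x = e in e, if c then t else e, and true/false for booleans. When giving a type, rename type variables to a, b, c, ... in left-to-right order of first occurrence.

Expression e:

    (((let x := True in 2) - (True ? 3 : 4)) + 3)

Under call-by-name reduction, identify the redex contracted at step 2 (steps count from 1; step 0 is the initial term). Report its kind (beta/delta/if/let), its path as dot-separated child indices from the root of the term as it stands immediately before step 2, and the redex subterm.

Answer: if at 0.1 : (if true then 3 else 4)

Derivation:
step 0: (((let x = true in 2) - (if true then 3 else 4)) + 3)
step 1: [let@0.0] ((2 - (if true then 3 else 4)) + 3)
step 2: [if@0.1] ((2 - 3) + 3)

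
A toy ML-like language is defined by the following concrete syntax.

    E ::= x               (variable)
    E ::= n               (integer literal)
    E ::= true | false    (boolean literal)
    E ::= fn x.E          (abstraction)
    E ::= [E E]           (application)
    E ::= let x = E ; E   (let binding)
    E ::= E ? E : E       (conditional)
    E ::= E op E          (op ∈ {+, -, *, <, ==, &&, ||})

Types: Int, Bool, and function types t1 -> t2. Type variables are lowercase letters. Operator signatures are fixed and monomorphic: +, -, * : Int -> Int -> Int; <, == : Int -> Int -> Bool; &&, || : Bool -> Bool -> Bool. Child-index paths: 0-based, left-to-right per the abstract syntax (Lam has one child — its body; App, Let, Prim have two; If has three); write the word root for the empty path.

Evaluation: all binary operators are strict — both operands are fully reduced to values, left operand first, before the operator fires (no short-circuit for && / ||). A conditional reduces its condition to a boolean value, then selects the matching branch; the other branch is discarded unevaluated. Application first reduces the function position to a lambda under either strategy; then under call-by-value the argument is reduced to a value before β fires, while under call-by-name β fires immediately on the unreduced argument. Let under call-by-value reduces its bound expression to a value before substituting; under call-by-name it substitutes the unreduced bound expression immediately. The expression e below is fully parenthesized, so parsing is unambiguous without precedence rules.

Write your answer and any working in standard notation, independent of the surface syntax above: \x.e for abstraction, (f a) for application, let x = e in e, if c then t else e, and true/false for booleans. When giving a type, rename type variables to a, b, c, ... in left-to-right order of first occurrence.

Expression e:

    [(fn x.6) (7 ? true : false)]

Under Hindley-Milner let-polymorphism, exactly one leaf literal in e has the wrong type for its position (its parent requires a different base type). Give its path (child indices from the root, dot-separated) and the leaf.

Answer: 1.0 : 7

Trace:
\x._ : a -> Int
  unify Int ~ Bool
  FAIL: mismatch Int ~ Bool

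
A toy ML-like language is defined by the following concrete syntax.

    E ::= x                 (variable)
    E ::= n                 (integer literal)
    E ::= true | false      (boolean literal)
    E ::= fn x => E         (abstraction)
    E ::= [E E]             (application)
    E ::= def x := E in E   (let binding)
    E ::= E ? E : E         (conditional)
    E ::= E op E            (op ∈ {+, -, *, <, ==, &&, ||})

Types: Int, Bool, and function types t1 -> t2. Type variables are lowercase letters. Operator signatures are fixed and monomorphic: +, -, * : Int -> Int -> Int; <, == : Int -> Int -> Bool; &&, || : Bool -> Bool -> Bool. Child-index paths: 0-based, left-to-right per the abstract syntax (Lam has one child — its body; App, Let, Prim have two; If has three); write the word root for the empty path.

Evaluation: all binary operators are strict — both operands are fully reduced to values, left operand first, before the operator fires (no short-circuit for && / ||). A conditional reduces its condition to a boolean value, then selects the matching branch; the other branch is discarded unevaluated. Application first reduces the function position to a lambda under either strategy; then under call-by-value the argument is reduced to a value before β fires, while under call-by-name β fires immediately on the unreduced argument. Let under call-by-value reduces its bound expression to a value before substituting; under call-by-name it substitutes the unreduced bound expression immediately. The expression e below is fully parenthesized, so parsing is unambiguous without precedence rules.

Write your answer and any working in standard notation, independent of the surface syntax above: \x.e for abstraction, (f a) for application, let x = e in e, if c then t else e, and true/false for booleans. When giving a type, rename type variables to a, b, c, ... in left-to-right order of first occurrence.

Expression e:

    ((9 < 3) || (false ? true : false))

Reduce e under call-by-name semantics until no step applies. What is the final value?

Trace:
step 0: ((9 < 3) || (if false then true else false))
step 1: [delta@0] (false || (if false then true else false))
step 2: [if@1] (false || false)
step 3: [delta@root] false

Answer: false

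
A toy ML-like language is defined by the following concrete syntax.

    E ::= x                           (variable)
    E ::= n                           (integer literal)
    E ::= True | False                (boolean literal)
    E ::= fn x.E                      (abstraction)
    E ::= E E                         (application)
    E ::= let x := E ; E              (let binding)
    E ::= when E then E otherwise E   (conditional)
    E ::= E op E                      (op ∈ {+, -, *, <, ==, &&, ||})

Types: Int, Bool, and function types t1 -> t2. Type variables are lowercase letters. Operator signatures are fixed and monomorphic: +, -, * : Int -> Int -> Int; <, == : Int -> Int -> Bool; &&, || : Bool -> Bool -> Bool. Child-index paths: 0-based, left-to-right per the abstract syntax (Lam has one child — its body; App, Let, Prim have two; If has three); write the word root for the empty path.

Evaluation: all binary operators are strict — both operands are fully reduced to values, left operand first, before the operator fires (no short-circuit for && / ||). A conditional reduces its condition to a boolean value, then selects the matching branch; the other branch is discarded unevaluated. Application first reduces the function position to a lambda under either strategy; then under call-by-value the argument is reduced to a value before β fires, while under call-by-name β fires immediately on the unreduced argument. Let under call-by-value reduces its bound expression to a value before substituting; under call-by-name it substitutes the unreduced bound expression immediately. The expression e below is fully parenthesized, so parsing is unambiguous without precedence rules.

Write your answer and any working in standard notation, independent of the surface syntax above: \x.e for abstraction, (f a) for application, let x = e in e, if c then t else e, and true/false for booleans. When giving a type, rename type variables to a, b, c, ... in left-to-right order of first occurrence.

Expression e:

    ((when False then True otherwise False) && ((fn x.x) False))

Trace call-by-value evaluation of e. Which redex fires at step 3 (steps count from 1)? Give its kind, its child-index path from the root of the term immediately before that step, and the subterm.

Answer: delta at root : (false && false)

Working:
step 0: ((if false then true else false) && ((\x.x) false))
step 1: [if@0] (false && ((\x.x) false))
step 2: [beta@1] (false && false)
step 3: [delta@root] false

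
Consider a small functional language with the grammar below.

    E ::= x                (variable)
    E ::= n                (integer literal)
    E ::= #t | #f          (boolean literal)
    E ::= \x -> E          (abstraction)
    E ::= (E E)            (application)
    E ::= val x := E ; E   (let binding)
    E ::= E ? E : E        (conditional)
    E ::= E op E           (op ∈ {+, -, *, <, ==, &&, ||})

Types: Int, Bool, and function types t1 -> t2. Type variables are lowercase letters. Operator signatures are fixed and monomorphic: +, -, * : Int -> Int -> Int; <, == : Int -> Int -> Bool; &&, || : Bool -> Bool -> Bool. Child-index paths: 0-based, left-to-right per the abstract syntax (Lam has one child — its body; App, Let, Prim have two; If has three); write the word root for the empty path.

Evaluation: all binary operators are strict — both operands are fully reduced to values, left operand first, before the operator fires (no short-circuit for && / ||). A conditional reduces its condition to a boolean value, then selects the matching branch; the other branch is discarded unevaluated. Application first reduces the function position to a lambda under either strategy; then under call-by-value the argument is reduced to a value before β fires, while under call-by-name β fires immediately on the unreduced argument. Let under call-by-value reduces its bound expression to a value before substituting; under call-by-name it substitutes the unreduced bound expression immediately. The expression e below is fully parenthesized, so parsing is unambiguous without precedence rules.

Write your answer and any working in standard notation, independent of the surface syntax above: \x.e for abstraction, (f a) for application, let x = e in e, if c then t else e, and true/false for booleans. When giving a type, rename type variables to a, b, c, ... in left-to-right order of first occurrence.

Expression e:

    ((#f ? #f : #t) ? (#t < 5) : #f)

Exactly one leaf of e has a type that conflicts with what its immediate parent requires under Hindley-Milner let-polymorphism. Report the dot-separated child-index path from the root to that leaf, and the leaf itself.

Trace:
  unify Bool ~ Bool
  unify Bool ~ Bool
  unify Bool ~ Bool
  unify Bool ~ Int
  FAIL: mismatch Bool ~ Int

Answer: 1.0 : true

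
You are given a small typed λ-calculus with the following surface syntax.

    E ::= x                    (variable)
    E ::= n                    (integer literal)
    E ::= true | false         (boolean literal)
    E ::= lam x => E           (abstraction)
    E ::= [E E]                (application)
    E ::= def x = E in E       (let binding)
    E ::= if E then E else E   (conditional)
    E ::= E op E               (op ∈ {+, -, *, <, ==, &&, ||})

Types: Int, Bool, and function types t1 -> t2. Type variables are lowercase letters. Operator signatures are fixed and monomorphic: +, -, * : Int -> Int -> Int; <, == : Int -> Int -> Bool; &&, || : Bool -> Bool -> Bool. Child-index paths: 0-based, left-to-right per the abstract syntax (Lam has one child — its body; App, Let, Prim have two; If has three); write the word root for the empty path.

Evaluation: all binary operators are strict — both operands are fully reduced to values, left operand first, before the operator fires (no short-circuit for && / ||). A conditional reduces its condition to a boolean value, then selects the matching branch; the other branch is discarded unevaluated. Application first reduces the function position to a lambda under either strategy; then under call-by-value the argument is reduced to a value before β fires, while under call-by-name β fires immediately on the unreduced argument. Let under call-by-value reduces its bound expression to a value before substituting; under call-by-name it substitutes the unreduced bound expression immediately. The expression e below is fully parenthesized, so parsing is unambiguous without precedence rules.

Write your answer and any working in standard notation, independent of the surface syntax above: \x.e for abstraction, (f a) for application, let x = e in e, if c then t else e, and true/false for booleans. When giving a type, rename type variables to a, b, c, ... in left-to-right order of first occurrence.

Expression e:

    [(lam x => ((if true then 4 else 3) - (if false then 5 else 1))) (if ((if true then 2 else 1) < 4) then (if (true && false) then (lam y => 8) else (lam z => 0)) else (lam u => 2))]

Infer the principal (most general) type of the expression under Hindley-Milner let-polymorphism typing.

Derivation:
  unify Bool ~ Bool
  unify Int ~ Int
  unify Int ~ Int
  unify Bool ~ Bool
  unify Int ~ Int
  unify Int ~ Int
\x._ : a -> Int
  unify Bool ~ Bool
  unify Int ~ Int
  unify Int ~ Int
  unify Int ~ Int
  unify Bool ~ Bool
  unify Bool ~ Bool
  unify Bool ~ Bool
  unify Bool ~ Bool
\y._ : b -> Int
\z._ : c -> Int
  unify b -> Int ~ c -> Int
  unify b ~ c
  unify Int ~ Int
\u._ : d -> Int
  unify c -> Int ~ d -> Int
  unify c ~ d
  unify Int ~ Int
  unify a -> Int ~ (d -> Int) -> e
  unify a ~ d -> Int
  unify Int ~ e
_ _ : Int

Answer: Int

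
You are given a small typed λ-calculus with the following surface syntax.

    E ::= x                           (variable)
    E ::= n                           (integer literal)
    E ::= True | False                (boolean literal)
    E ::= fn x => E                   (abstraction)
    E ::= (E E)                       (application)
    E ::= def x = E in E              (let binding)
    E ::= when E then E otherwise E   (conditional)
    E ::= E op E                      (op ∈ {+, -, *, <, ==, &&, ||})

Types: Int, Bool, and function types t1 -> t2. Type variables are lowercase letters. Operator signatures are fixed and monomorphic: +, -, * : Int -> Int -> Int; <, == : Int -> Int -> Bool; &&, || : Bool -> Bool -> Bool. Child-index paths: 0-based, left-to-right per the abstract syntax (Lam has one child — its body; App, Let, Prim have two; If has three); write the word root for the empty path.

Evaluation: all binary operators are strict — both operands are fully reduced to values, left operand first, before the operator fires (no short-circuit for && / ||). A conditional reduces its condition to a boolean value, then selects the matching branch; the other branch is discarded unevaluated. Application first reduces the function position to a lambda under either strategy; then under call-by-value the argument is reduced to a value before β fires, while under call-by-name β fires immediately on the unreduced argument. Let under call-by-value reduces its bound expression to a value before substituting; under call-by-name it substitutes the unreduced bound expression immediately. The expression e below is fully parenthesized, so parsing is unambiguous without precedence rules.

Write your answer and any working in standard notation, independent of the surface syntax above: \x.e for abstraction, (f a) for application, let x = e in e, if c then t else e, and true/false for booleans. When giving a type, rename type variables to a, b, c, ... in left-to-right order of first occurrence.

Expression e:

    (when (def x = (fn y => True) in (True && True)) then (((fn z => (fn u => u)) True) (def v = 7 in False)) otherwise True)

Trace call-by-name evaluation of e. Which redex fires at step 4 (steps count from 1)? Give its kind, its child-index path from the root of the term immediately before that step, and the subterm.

Trace:
step 0: (if (let x = (\y.true) in (true && true)) then (((\z.(\u.u)) true) (let v = 7 in false)) else true)
step 1: [let@0] (if (true && true) then (((\z.(\u.u)) true) (let v = 7 in false)) else true)
step 2: [delta@0] (if true then (((\z.(\u.u)) true) (let v = 7 in false)) else true)
step 3: [if@root] (((\z.(\u.u)) true) (let v = 7 in false))
step 4: [beta@0] ((\u.u) (let v = 7 in false))

Answer: beta at 0 : ((\z.(\u.u)) true)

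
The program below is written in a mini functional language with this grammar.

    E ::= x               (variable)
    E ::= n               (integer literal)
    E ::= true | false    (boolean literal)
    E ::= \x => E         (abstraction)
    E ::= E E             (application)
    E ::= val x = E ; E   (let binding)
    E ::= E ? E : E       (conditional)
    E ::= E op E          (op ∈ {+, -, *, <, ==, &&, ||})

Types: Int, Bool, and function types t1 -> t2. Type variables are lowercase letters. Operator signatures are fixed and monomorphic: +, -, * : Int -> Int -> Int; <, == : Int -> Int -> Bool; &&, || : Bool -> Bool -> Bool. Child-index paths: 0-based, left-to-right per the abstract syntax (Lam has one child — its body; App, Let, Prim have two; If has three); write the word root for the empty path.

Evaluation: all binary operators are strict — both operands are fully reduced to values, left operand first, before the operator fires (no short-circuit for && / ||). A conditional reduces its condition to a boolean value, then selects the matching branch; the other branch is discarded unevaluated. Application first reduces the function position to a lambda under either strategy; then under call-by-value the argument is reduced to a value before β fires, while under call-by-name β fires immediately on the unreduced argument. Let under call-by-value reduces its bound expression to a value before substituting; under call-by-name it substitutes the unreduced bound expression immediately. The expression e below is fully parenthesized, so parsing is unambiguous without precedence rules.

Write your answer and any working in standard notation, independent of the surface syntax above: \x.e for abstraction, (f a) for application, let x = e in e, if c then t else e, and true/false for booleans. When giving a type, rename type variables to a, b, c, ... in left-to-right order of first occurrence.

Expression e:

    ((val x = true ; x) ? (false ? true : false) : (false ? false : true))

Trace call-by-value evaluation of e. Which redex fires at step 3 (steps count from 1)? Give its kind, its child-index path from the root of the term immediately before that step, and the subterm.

Derivation:
step 0: (if (let x = true in x) then (if false then true else false) else (if false then false else true))
step 1: [let@0] (if true then (if false then true else false) else (if false then false else true))
step 2: [if@root] (if false then true else false)
step 3: [if@root] false

Answer: if at root : (if false then true else false)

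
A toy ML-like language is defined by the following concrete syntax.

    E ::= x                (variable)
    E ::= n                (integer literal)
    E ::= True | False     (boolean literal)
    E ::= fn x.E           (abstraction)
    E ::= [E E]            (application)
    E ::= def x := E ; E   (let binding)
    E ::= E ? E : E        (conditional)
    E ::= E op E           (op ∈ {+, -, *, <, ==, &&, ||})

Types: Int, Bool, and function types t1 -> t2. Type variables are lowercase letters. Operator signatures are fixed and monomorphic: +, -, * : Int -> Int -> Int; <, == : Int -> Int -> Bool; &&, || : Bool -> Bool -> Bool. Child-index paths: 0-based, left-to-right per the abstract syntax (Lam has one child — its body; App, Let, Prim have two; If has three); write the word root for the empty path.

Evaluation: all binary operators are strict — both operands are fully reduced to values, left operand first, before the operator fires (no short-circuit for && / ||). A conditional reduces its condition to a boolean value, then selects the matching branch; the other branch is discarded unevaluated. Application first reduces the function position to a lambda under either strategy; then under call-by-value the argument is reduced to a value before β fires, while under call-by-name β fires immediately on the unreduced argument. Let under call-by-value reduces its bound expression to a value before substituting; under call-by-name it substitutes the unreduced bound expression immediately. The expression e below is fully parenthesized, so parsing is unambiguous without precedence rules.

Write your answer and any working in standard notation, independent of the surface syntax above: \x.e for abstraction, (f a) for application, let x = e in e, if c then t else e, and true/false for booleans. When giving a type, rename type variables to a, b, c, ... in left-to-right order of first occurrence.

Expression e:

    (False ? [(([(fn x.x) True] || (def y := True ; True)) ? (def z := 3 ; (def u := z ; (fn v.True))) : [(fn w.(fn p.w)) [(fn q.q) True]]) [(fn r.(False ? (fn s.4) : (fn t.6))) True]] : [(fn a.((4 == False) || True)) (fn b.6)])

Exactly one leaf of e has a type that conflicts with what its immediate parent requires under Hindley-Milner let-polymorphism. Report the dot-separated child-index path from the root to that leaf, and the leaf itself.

Derivation:
  unify Bool ~ Bool
x : a
\x._ : a -> a
  unify a -> a ~ Bool -> b
  unify a ~ Bool
  unify Bool ~ b
_ _ : Bool
  unify Bool ~ Bool
let y : Bool
  unify Bool ~ Bool
  unify Bool ~ Bool
let z : Int
z : Int
let u : Int
\v._ : c -> Bool
w : d
\p._ : e -> d
\w._ : d -> e -> d
q : f
\q._ : f -> f
  unify f -> f ~ Bool -> g
  unify f ~ Bool
  unify Bool ~ g
_ _ : Bool
  unify d -> e -> d ~ Bool -> h
  unify d ~ Bool
  unify e -> Bool ~ h
_ _ : e -> Bool
  unify c -> Bool ~ e -> Bool
  unify c ~ e
  unify Bool ~ Bool
  unify Bool ~ Bool
\s._ : j -> Int
\t._ : k -> Int
  unify j -> Int ~ k -> Int
  unify j ~ k
  unify Int ~ Int
\r._ : i -> k -> Int
  unify i -> k -> Int ~ Bool -> l
  unify i ~ Bool
  unify k -> Int ~ l
_ _ : k -> Int
  unify e -> Bool ~ (k -> Int) -> m
  unify e ~ k -> Int
  unify Bool ~ m
_ _ : Bool
  unify Int ~ Int
  unify Bool ~ Int
  FAIL: mismatch Bool ~ Int

Answer: 2.0.0.0.1 : false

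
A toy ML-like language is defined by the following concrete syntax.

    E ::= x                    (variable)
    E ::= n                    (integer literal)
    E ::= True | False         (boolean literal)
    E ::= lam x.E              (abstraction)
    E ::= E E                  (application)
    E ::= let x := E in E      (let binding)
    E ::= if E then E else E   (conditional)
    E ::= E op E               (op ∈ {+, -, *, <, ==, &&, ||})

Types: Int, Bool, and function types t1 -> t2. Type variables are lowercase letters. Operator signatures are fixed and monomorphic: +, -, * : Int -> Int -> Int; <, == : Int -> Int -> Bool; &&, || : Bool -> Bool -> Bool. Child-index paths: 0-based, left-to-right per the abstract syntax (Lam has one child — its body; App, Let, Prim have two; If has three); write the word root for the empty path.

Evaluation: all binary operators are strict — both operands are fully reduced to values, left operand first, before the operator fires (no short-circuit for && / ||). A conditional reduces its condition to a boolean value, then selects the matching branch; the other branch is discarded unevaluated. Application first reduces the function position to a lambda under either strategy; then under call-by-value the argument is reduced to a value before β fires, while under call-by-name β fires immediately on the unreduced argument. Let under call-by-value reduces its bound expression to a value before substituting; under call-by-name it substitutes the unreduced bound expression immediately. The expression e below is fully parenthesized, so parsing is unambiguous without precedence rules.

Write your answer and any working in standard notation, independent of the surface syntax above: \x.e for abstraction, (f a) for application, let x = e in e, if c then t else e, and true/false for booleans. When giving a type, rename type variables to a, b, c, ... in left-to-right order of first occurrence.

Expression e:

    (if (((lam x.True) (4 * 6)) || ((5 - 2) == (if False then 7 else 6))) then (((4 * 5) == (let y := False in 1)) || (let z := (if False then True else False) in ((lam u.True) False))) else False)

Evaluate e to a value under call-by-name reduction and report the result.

Trace:
step 0: (if (((\x.true) (4 * 6)) || ((5 - 2) == (if false then 7 else 6))) then (((4 * 5) == (let y = false in 1)) || (let z = (if false then true else false) in ((\u.true) false))) else false)
step 1: [beta@0.0] (if (true || ((5 - 2) == (if false then 7 else 6))) then (((4 * 5) == (let y = false in 1)) || (let z = (if false then true else false) in ((\u.true) false))) else false)
step 2: [delta@0.1.0] (if (true || (3 == (if false then 7 else 6))) then (((4 * 5) == (let y = false in 1)) || (let z = (if false then true else false) in ((\u.true) false))) else false)
step 3: [if@0.1.1] (if (true || (3 == 6)) then (((4 * 5) == (let y = false in 1)) || (let z = (if false then true else false) in ((\u.true) false))) else false)
step 4: [delta@0.1] (if (true || false) then (((4 * 5) == (let y = false in 1)) || (let z = (if false then true else false) in ((\u.true) false))) else false)
step 5: [delta@0] (if true then (((4 * 5) == (let y = false in 1)) || (let z = (if false then true else false) in ((\u.true) false))) else false)
step 6: [if@root] (((4 * 5) == (let y = false in 1)) || (let z = (if false then true else false) in ((\u.true) false)))
step 7: [delta@0.0] ((20 == (let y = false in 1)) || (let z = (if false then true else false) in ((\u.true) false)))
step 8: [let@0.1] ((20 == 1) || (let z = (if false then true else false) in ((\u.true) false)))
step 9: [delta@0] (false || (let z = (if false then true else false) in ((\u.true) false)))
step 10: [let@1] (false || ((\u.true) false))
step 11: [beta@1] (false || true)
step 12: [delta@root] true

Answer: true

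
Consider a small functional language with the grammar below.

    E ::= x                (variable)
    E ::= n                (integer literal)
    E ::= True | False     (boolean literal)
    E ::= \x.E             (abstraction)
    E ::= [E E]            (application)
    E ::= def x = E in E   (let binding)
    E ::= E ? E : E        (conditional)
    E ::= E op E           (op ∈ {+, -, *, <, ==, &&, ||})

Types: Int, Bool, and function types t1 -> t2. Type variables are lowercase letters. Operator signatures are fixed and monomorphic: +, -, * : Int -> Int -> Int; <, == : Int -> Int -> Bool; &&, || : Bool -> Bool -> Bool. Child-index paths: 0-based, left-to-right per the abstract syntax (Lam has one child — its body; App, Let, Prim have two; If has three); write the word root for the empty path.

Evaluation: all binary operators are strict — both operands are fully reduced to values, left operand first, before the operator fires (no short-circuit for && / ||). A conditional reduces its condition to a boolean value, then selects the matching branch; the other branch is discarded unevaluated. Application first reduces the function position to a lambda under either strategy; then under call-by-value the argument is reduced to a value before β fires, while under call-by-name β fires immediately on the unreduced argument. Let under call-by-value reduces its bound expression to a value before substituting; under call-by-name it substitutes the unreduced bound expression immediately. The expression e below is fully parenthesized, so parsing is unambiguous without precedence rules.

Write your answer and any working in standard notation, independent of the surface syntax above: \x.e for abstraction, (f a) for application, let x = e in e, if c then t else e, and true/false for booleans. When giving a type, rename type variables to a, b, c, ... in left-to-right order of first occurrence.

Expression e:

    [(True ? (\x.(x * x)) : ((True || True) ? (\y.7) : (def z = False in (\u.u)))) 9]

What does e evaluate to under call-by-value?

Answer: 81

Trace:
step 0: ((if true then (\x.(x * x)) else (if (true || true) then (\y.7) else (let z = false in (\u.u)))) 9)
step 1: [if@0] ((\x.(x * x)) 9)
step 2: [beta@root] (9 * 9)
step 3: [delta@root] 81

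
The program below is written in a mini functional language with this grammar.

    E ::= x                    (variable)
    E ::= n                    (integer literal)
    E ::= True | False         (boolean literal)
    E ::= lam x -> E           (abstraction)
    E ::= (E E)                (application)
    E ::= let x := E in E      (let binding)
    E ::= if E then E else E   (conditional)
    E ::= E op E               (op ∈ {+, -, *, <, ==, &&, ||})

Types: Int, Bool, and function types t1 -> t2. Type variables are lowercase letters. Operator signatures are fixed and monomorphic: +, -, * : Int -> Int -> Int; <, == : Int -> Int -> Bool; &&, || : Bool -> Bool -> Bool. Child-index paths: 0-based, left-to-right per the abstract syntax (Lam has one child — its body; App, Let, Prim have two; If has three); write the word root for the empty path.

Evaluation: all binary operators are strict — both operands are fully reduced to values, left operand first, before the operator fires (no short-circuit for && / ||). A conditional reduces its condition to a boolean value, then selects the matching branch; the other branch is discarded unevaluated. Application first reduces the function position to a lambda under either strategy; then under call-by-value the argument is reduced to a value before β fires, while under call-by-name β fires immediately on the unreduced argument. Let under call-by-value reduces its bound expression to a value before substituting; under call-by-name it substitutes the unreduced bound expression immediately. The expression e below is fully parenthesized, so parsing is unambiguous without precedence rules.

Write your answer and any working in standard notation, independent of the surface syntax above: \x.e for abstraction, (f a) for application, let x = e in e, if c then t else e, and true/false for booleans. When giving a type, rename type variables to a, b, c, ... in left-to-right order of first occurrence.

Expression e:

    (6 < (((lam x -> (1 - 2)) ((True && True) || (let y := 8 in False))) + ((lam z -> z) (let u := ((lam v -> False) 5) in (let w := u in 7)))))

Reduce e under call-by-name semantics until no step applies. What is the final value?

Answer: false

Working:
step 0: (6 < (((\x.(1 - 2)) ((true && true) || (let y = 8 in false))) + ((\z.z) (let u = ((\v.false) 5) in (let w = u in 7)))))
step 1: [beta@1.0] (6 < ((1 - 2) + ((\z.z) (let u = ((\v.false) 5) in (let w = u in 7)))))
step 2: [delta@1.0] (6 < (-1 + ((\z.z) (let u = ((\v.false) 5) in (let w = u in 7)))))
step 3: [beta@1.1] (6 < (-1 + (let u = ((\v.false) 5) in (let w = u in 7))))
step 4: [let@1.1] (6 < (-1 + (let w = ((\v.false) 5) in 7)))
step 5: [let@1.1] (6 < (-1 + 7))
step 6: [delta@1] (6 < 6)
step 7: [delta@root] false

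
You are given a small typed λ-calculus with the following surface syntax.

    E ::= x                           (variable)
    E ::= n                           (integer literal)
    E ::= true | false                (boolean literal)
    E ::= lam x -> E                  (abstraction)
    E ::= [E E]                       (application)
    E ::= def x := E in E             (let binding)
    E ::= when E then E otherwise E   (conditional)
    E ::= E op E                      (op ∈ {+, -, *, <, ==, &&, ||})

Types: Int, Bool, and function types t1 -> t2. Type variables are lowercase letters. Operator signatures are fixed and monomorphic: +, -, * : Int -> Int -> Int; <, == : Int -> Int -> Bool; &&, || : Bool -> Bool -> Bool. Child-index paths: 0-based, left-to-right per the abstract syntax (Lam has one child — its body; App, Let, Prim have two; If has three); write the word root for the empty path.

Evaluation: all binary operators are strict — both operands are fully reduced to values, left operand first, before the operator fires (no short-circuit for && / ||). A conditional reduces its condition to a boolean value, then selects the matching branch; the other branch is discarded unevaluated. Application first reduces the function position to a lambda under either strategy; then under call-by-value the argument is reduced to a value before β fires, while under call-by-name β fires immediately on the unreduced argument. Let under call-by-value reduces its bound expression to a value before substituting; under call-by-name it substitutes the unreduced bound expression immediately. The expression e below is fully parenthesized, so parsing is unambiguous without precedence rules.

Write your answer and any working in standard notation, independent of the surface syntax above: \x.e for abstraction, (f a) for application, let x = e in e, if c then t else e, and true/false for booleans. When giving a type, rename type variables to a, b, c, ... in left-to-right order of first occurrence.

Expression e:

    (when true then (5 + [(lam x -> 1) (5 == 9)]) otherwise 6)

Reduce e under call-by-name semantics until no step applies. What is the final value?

Derivation:
step 0: (if true then (5 + ((\x.1) (5 == 9))) else 6)
step 1: [if@root] (5 + ((\x.1) (5 == 9)))
step 2: [beta@1] (5 + 1)
step 3: [delta@root] 6

Answer: 6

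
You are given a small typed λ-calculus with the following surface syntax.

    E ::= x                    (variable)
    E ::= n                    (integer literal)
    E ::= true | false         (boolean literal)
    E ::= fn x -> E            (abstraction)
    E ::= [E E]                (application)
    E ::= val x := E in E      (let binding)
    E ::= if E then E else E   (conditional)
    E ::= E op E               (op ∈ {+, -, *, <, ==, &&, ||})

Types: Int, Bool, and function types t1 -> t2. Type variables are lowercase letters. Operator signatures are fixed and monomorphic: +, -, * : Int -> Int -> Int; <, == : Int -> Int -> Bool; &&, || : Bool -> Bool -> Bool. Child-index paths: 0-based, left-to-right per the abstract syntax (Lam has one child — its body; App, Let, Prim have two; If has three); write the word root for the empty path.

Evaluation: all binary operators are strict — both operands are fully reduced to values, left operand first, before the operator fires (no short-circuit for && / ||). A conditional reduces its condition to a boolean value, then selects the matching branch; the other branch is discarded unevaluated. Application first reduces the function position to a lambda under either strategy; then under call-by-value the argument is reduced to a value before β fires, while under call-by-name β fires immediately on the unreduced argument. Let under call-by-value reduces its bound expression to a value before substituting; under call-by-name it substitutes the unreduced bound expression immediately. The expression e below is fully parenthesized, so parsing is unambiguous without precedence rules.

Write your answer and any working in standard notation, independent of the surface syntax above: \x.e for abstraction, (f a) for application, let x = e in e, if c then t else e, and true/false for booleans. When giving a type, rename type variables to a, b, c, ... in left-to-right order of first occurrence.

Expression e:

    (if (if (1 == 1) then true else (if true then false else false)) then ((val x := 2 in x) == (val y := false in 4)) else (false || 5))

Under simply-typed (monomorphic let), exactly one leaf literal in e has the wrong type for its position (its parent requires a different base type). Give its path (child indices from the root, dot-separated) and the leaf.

Derivation:
  unify Int ~ Int
  unify Int ~ Int
  unify Bool ~ Bool
  unify Bool ~ Bool
  unify Bool ~ Bool
  unify Bool ~ Bool
  unify Bool ~ Bool
let x : Int
x : Int
  unify Int ~ Int
let y : Bool
  unify Int ~ Int
  unify Bool ~ Bool
  unify Int ~ Bool
  FAIL: mismatch Int ~ Bool

Answer: 2.1 : 5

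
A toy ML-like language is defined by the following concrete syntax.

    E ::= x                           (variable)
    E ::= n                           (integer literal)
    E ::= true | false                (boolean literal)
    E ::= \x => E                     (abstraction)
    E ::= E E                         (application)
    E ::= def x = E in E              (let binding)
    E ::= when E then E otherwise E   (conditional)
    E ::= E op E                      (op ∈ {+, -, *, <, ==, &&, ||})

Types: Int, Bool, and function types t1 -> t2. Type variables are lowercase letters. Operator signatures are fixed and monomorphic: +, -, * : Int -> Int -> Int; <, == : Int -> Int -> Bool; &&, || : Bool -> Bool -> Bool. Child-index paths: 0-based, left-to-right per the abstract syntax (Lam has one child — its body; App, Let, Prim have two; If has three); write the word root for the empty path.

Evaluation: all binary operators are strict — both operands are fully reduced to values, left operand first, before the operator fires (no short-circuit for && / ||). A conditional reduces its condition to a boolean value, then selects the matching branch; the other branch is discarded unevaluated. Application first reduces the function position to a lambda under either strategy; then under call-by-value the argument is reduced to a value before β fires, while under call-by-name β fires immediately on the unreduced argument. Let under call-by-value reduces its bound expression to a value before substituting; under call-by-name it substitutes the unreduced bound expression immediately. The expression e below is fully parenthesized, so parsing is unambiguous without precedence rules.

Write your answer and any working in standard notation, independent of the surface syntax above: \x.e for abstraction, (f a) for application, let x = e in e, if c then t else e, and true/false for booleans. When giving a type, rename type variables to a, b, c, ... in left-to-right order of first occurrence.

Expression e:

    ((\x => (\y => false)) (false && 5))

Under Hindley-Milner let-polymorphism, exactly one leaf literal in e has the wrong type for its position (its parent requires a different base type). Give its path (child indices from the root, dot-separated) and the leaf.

Working:
\y._ : b -> Bool
\x._ : a -> b -> Bool
  unify Bool ~ Bool
  unify Int ~ Bool
  FAIL: mismatch Int ~ Bool

Answer: 1.1 : 5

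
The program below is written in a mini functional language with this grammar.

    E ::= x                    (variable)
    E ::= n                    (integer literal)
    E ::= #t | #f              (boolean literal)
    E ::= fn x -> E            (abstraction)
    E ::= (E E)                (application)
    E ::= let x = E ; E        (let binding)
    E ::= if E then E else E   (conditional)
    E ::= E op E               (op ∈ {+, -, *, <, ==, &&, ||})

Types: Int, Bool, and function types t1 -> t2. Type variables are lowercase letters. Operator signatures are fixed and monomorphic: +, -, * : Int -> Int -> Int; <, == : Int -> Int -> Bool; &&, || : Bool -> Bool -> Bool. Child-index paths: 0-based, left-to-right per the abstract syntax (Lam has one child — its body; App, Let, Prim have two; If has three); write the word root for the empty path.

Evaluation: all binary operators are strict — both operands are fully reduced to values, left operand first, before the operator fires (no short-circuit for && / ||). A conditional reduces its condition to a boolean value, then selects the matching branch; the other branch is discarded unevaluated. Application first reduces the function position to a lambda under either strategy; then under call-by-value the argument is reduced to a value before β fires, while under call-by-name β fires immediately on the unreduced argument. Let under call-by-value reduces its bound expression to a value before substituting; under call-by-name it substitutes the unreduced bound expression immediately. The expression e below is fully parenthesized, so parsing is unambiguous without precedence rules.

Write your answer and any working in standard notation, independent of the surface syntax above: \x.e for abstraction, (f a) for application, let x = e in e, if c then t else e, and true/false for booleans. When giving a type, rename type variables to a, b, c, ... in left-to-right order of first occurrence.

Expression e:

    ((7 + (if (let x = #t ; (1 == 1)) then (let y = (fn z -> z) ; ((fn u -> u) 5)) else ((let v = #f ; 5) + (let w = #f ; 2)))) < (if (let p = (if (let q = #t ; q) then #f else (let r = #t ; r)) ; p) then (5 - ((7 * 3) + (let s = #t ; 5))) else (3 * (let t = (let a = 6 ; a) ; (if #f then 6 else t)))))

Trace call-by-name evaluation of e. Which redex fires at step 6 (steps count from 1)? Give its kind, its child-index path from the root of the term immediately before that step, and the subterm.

Working:
step 0: ((7 + (if (let x = true in (1 == 1)) then (let y = (\z.z) in ((\u.u) 5)) else ((let v = false in 5) + (let w = false in 2)))) < (if (let p = (if (let q = true in q) then false else (let r = true in r)) in p) then (5 - ((7 * 3) + (let s = true in 5))) else (3 * (let t = (let a = 6 in a) in (if false then 6 else t)))))
step 1: [let@0.1.0] ((7 + (if (1 == 1) then (let y = (\z.z) in ((\u.u) 5)) else ((let v = false in 5) + (let w = false in 2)))) < (if (let p = (if (let q = true in q) then false else (let r = true in r)) in p) then (5 - ((7 * 3) + (let s = true in 5))) else (3 * (let t = (let a = 6 in a) in (if false then 6 else t)))))
step 2: [delta@0.1.0] ((7 + (if true then (let y = (\z.z) in ((\u.u) 5)) else ((let v = false in 5) + (let w = false in 2)))) < (if (let p = (if (let q = true in q) then false else (let r = true in r)) in p) then (5 - ((7 * 3) + (let s = true in 5))) else (3 * (let t = (let a = 6 in a) in (if false then 6 else t)))))
step 3: [if@0.1] ((7 + (let y = (\z.z) in ((\u.u) 5))) < (if (let p = (if (let q = true in q) then false else (let r = true in r)) in p) then (5 - ((7 * 3) + (let s = true in 5))) else (3 * (let t = (let a = 6 in a) in (if false then 6 else t)))))
step 4: [let@0.1] ((7 + ((\u.u) 5)) < (if (let p = (if (let q = true in q) then false else (let r = true in r)) in p) then (5 - ((7 * 3) + (let s = true in 5))) else (3 * (let t = (let a = 6 in a) in (if false then 6 else t)))))
step 5: [beta@0.1] ((7 + 5) < (if (let p = (if (let q = true in q) then false else (let r = true in r)) in p) then (5 - ((7 * 3) + (let s = true in 5))) else (3 * (let t = (let a = 6 in a) in (if false then 6 else t)))))
step 6: [delta@0] (12 < (if (let p = (if (let q = true in q) then false else (let r = true in r)) in p) then (5 - ((7 * 3) + (let s = true in 5))) else (3 * (let t = (let a = 6 in a) in (if false then 6 else t)))))

Answer: delta at 0 : (7 + 5)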